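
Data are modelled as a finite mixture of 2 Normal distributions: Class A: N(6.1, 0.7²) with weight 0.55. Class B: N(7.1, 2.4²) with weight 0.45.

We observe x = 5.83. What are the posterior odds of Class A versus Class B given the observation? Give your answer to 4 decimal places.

Since P(k|x) ∝ π_k f_k(x), the posterior odds are π_i f_i(x) / (π_j f_j(x)).
Evaluate each component's likelihood at the observed value:
  L_A = (1/(0.7·√(2π)))·exp(−(5.83−6.1)²/(2·0.7²)) = 0.569918·exp(-0.07439) = 0.529061
  L_B = (1/(2.4·√(2π)))·exp(−(5.83−7.1)²/(2·2.4²)) = 0.166226·exp(-0.14001) = 0.144509
0.290984 / 0.0650289 ≈ 4.4747

4.4747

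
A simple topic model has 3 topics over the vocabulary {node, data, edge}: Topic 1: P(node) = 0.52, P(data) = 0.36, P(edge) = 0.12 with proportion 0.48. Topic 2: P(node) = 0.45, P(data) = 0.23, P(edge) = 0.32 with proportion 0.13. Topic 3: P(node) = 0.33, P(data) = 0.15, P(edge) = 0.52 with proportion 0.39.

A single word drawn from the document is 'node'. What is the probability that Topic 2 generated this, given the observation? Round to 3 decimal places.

0.134

By Bayes' theorem, P(k | x) = w_k f_k(x) / Σ_j w_j f_j(x).
Component likelihoods at x = 'node':
  L_1 = P(node | comp) = 0.52
  L_2 = P(node | comp) = 0.45
  L_3 = P(node | comp) = 0.33
Unnormalised posteriors:
  w_1·L_1 = 0.48 × 0.52 = 0.2496
  w_2·L_2 = 0.13 × 0.45 = 0.0585
  w_3·L_3 = 0.39 × 0.33 = 0.1287
Denominator: 0.2496 + 0.0585 + 0.1287 = 0.4368
Responsibility of Topic 2: 0.0585 / 0.4368 ≈ 0.134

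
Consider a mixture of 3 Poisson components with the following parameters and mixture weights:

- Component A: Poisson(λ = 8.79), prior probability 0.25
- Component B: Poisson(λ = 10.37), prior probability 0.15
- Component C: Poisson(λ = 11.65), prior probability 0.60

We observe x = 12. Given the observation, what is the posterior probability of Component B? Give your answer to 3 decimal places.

The responsibility of component k is P(Z=k) f_k(x) divided by Σ_j P(Z=j) f_j(x).
Poisson probabilities:
  f_A = e^(−8.79)·8.79^12/12! = 0.0676209
  f_B = e^(−10.37)·10.37^12/12! = 0.101245
  f_C = e^(−11.65)·11.65^12/12! = 0.113774
Weight by the priors:
  P(Z=A)·f_A = 0.25 × 0.0676209 = 0.0169052
  P(Z=B)·f_B = 0.15 × 0.101245 = 0.0151868
  P(Z=C)·f_C = 0.60 × 0.113774 = 0.0682645
Normaliser: 0.0169052 + 0.0151868 + 0.0682645 = 0.100356
So the posterior for Component B is 0.0151868 / 0.100356 ≈ 0.151.

0.151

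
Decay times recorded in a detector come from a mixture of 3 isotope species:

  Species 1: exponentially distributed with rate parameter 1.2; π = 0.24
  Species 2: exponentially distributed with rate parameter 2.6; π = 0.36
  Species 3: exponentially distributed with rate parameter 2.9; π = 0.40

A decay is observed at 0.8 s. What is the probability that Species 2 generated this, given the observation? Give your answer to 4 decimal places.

0.3427

Posterior ∝ prior × likelihood, so P(k | x) ∝ w_k f_k(x); normalise over all components.
Exponential densities:
  p_1 = 0.459471
  p_2 = 0.324819
  p_3 = 0.284993
Prior × likelihood for each component:
  w_1·p_1 = 0.24 × 0.459471 = 0.110273
  w_2·p_2 = 0.36 × 0.324819 = 0.116935
  w_3·p_3 = 0.40 × 0.284993 = 0.113997
Marginal: 0.110273 + 0.116935 + 0.113997 = 0.341205
Responsibility of Species 2: 0.116935 / 0.341205 ≈ 0.3427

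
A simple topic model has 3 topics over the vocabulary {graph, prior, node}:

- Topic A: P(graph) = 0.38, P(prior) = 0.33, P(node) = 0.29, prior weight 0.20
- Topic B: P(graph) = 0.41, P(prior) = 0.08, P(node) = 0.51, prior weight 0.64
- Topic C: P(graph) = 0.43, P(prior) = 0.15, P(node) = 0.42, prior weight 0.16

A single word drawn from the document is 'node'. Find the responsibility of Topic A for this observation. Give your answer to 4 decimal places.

0.1284

Apply Bayes' rule: the posterior for each component is proportional to its prior times its likelihood at x.
Categorical probabilities:
  f_A = P(node | comp) = 0.29
  f_B = P(node | comp) = 0.51
  f_C = P(node | comp) = 0.42
Prior × likelihood for each component:
  w_A·f_A = 0.20 × 0.29 = 0.058
  w_B·f_B = 0.64 × 0.51 = 0.3264
  w_C·f_C = 0.16 × 0.42 = 0.0672
Normaliser: 0.058 + 0.3264 + 0.0672 = 0.4516
So the posterior for Topic A is 0.058 / 0.4516 ≈ 0.1284.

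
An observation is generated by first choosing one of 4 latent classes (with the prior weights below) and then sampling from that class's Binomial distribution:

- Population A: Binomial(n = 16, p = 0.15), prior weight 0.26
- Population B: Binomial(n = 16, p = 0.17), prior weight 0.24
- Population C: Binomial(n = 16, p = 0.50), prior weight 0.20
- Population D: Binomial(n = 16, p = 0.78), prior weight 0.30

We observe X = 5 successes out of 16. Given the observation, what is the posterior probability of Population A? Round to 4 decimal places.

0.3074

The responsibility of component k is P(Z=k) f_k(x) divided by Σ_j P(Z=j) f_j(x).
Binomial probabilities:
  p_A = C(16,5)·0.15^5·0.85^11 = 4368·7.59375e-05·0.167343 = 0.0555069
  p_B = C(16,5)·0.17^5·0.83^11 = 4368·0.000141986·0.128783 = 0.0798705
  p_C = C(16,5)·0.50^5·0.50^11 = 4368·0.03125·0.000488281 = 0.0666504
  p_D = C(16,5)·0.78^5·0.22^11 = 4368·0.288717·5.84318e-08 = 7.36894e-05
Weight by the priors:
  P(Z=A)·p_A = 0.26 × 0.0555069 = 0.0144318
  P(Z=B)·p_B = 0.24 × 0.0798705 = 0.0191689
  P(Z=C)·p_C = 0.20 × 0.0666504 = 0.0133301
  P(Z=D)·p_D = 0.30 × 7.36894e-05 = 2.21068e-05
Evidence: 0.0144318 + 0.0191689 + 0.0133301 + 2.21068e-05 = 0.0469529
P(Population A | the observation) ≈ 0.3074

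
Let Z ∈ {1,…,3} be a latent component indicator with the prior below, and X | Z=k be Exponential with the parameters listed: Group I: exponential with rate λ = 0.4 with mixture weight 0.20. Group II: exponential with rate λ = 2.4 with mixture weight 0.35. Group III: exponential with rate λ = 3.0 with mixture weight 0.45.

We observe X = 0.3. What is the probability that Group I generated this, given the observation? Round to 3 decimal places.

Apply Bayes' rule: the posterior for each component is proportional to its prior times its likelihood at x.
Component likelihoods at x = 0.3:
  p_I = 0.354768
  p_II = 1.16821
  p_III = 1.21971
Unnormalised posteriors:
  w_I·p_I = 0.20 × 0.354768 = 0.0709536
  w_II·p_II = 0.35 × 1.16821 = 0.408872
  w_III·p_III = 0.45 × 1.21971 = 0.548869
Evidence: 0.0709536 + 0.408872 + 0.548869 = 1.02869
Responsibility of Group I: 0.0709536 / 1.02869 ≈ 0.069

0.069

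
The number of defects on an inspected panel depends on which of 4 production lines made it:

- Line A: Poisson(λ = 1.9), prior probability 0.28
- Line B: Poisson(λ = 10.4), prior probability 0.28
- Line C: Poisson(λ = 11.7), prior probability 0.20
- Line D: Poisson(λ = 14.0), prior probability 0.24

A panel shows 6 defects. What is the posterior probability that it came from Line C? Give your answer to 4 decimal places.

P(component k | x) = w_k·f_k(x) / marginal(x), where marginal(x) = Σ_j w_j·f_j(x).
Evaluate each component's likelihood at the observed value:
  L_A = e^(−1.9)·1.9^6/6! = 0.00977304
  L_B = e^(−10.4)·10.4^6/6! = 0.0534817
  L_C = e^(−11.7)·11.7^6/6! = 0.0295486
  L_D = e^(−14.0)·14.0^6/6! = 0.00869587
Unnormalised posteriors:
  w_A·L_A = 0.28 × 0.00977304 = 0.00273645
  w_B·L_B = 0.28 × 0.0534817 = 0.0149749
  w_C·L_C = 0.20 × 0.0295486 = 0.00590972
  w_D·L_D = 0.24 × 0.00869587 = 0.00208701
Evidence: 0.00273645 + 0.0149749 + 0.00590972 + 0.00208701 = 0.0257081
Responsibility of Line C: 0.00590972 / 0.0257081 ≈ 0.2299

0.2299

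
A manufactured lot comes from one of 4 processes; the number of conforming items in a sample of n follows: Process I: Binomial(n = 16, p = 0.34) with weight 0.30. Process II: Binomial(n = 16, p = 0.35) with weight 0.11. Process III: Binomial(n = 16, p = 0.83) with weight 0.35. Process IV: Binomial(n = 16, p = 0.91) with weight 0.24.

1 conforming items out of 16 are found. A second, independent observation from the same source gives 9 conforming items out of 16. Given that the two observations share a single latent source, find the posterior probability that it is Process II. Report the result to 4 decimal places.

Apply Bayes' rule: the posterior for each component is proportional to its prior times its likelihood at x.
Since both observations come from the same component, the likelihood for component k is f_k(x₁)·f_k(x₂).
  L_I = [C(16,1)·0.34^1·0.66^15 = 16·0.34·0.00196408 = 0.0106846] × [0.0378917] = 0.000404857
  L_II = [C(16,1)·0.35^1·0.65^15 = 16·0.35·0.00156207 = 0.00874759] × [0.044201] = 0.000386652
  L_III = [C(16,1)·0.83^1·0.17^15 = 16·0.83·2.86242e-12 = 3.8013e-11] × [0.00877549] = 3.33582e-13
  L_IV = [C(16,1)·0.91^1·0.09^15 = 16·0.91·2.05891e-16 = 2.99777e-15] × [0.000234151] = 7.01932e-19
Unnormalised posteriors:
  w_I·L_I = 0.30 × 0.000404857 = 0.000121457
  w_II·L_II = 0.11 × 0.000386652 = 4.25317e-05
  w_III·L_III = 0.35 × 3.33582e-13 = 1.16754e-13
  w_IV·L_IV = 0.24 × 7.01932e-19 = 1.68464e-19
Normaliser: 0.000121457 + 4.25317e-05 + 1.16754e-13 + 1.68464e-19 = 0.000163989
Responsibility of Process II: 4.25317e-05 / 0.000163989 ≈ 0.2594

0.2594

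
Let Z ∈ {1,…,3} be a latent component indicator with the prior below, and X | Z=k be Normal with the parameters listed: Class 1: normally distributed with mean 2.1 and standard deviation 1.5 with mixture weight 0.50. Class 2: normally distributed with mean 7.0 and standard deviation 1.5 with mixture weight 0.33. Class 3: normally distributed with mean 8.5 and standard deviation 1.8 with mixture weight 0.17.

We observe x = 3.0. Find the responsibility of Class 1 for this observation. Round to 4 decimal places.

P(component k | x) = w_k·f_k(x) / marginal(x), where marginal(x) = Σ_j w_j·f_j(x).
Component likelihoods at x = 3.0:
  p_1 = 0.22215
  p_2 = 0.00759732
  p_3 = 0.00208094
Unnormalised posteriors:
  w_1·p_1 = 0.50 × 0.22215 = 0.111075
  w_2·p_2 = 0.33 × 0.00759732 = 0.00250712
  w_3·p_3 = 0.17 × 0.00208094 = 0.00035376
Sum: 0.111075 + 0.00250712 + 0.00035376 = 0.113936
So the posterior for Class 1 is 0.111075 / 0.113936 ≈ 0.9749.

0.9749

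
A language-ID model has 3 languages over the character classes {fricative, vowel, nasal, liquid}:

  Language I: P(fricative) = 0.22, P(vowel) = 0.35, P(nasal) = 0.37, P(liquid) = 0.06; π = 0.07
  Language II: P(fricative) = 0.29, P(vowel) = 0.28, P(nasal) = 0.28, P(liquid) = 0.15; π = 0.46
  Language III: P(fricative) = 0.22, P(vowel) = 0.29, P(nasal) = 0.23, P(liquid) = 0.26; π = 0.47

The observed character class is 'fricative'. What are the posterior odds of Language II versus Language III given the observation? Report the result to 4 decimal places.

The posterior odds equal the prior odds times the likelihood ratio: (π_i/π_j)·(f_i(x)/f_j(x)).
Component likelihoods at x = 'fricative':
  L_I = P(fricative | comp) = 0.22
  L_II = P(fricative | comp) = 0.29
  L_III = P(fricative | comp) = 0.22
Odds = (0.46/0.47) × (0.29/0.22) = 0.978723 × 1.31818 ≈ 1.2901

1.2901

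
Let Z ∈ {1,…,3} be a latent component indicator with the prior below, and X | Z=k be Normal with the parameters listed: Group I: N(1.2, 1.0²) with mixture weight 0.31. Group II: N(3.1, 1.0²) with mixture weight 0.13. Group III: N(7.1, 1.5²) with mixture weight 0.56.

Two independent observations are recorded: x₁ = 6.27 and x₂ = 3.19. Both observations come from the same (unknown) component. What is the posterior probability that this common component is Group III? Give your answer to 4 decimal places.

0.8935

The responsibility of component k is P(Z=k) f_k(x) divided by Σ_j P(Z=j) f_j(x).
Since both observations come from the same component, the likelihood for component k is f_k(x₁)·f_k(x₂).
  L_I = [1.04511e-06] × [0.0550789] = 5.75635e-08
  L_II = [0.00262313] × [0.39733] = 0.00104225
  L_III = [0.228209] × [0.00889951] = 0.00203095
Multiply by the mixture weights:
  P(Z=I)·L_I = 0.31 × 5.75635e-08 = 1.78447e-08
  P(Z=II)·L_II = 0.13 × 0.00104225 = 0.000135492
  P(Z=III)·L_III = 0.56 × 0.00203095 = 0.00113733
Normaliser: 1.78447e-08 + 0.000135492 + 0.00113733 = 0.00127284
P(Group III | data) = 0.00113733 / 0.00127284 ≈ 0.8935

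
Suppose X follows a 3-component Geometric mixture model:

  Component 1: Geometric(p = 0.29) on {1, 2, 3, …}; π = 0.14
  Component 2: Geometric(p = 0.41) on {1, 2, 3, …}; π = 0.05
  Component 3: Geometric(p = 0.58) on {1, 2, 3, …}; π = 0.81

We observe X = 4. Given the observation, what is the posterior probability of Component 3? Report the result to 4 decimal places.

P(component k | x) = w_k·f_k(x) / marginal(x), where marginal(x) = Σ_j w_j·f_j(x).
Geometric probabilities:
  f_1 = 0.29·(1−0.29)^3 = 0.29·0.357911 = 0.103794
  f_2 = 0.41·(1−0.41)^3 = 0.41·0.205379 = 0.0842054
  f_3 = 0.58·(1−0.58)^3 = 0.58·0.074088 = 0.042971
Prior × likelihood for each component:
  w_1·f_1 = 0.14 × 0.103794 = 0.0145312
  w_2·f_2 = 0.05 × 0.0842054 = 0.00421027
  w_3·f_3 = 0.81 × 0.042971 = 0.0348065
Sum: 0.0145312 + 0.00421027 + 0.0348065 = 0.053548
So the posterior for Component 3 is 0.0348065 / 0.053548 ≈ 0.6500.

0.6500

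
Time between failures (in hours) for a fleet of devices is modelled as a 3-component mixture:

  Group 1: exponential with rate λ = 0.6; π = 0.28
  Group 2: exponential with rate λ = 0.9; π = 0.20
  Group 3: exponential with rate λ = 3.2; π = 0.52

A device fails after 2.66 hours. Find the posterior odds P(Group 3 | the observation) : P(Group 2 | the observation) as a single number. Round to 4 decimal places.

Posterior odds = (w_i f_i(x)) / (w_j f_j(x)); the normalising sum cancels.
Component likelihoods at x = 2.66 hours:
  f_1 = 0.6·e^(−0.6·2.66) = 0.6·e^(−1.5960) = 0.121623
  f_2 = 0.9·e^(−0.9·2.66) = 0.9·e^(−2.3940) = 0.0821375
  f_3 = 3.2·e^(−3.2·2.66) = 3.2·e^(−8.5120) = 0.000643332
Posterior odds = (w_3·f_3) / (w_2·f_2) = (0.52·0.000643332) / (0.20·0.0821375) = 0.000334533 / 0.0164275 ≈ 0.0204

0.0204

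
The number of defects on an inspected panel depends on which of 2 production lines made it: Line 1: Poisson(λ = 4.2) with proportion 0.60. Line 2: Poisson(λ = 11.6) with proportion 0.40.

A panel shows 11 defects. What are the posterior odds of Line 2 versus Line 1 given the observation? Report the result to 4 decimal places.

Posterior odds = (P(Z=i) f_i(x)) / (P(Z=j) f_j(x)); the normalising sum cancels.
Poisson probabilities:
  f_1 = 0.00269494
  f_2 = 0.117508
Odds = (0.40/0.60) × (0.117508/0.00269494) = 0.666667 × 43.603 ≈ 29.0687

29.0687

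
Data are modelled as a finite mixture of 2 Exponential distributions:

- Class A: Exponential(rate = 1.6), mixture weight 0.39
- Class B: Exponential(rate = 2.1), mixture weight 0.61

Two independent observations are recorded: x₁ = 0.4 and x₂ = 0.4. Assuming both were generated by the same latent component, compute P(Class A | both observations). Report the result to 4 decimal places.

P(component k | x) = P(Z=k)·f_k(x) / marginal(x), where marginal(x) = Σ_j P(Z=j)·f_j(x).
Since both observations come from the same component, the likelihood for component k is f_k(x₁)·f_k(x₂).
  L_A = [1.6·e^(−1.6·0.4) = 1.6·e^(−0.6400) = 0.843668] × [0.843668] = 0.711775
  L_B = [2.1·e^(−2.1·0.4) = 2.1·e^(−0.8400) = 0.906592] × [0.906592] = 0.821909
Multiply by the mixture weights:
  P(Z=A)·L_A = 0.39 × 0.711775 = 0.277592
  P(Z=B)·L_B = 0.61 × 0.821909 = 0.501365
Normaliser: 0.277592 + 0.501365 = 0.778957
So the posterior for Class A is 0.277592 / 0.778957 ≈ 0.3564.

0.3564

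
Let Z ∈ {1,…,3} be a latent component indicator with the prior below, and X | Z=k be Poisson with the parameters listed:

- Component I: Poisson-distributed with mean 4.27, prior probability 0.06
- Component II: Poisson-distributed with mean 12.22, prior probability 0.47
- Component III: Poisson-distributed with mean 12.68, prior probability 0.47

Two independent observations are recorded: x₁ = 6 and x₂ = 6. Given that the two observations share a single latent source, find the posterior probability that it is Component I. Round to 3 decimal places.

0.677

Apply Bayes' rule: the posterior for each component is proportional to its prior times its likelihood at x.
Since both observations come from the same component, the likelihood for component k is f_k(x₁)·f_k(x₂).
  L_I = [0.117706] × [0.117706] = 0.0138546
  L_II = [0.0228043] × [0.0228043] = 0.000520035
  L_III = [0.0179692] × [0.0179692] = 0.000322893
Weight by the priors:
  π_I·L_I = 0.06 × 0.0138546 = 0.000831277
  π_II·L_II = 0.47 × 0.000520035 = 0.000244416
  π_III·L_III = 0.47 × 0.000322893 = 0.000151759
Evidence: 0.000831277 + 0.000244416 + 0.000151759 = 0.00122745
P(Component I | x₁,x₂) = 0.000831277 / 0.00122745 ≈ 0.677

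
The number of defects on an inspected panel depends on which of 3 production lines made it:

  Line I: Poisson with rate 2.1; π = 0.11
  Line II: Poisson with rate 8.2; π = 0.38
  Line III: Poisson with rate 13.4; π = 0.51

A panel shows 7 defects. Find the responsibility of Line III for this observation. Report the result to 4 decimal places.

0.1859

Posterior ∝ prior × likelihood, so P(k | x) ∝ π_k f_k(x); normalise over all components.
Evaluate each component's likelihood at the observed value:
  p_I = 0.00437609
  p_II = 0.135848
  p_III = 0.0233215
Prior × likelihood for each component:
  π_I·p_I = 0.11 × 0.00437609 = 0.00048137
  π_II·p_II = 0.38 × 0.135848 = 0.0516221
  π_III·p_III = 0.51 × 0.0233215 = 0.011894
Evidence: 0.00048137 + 0.0516221 + 0.011894 = 0.0639974
P(Line III | the observation) ≈ 0.1859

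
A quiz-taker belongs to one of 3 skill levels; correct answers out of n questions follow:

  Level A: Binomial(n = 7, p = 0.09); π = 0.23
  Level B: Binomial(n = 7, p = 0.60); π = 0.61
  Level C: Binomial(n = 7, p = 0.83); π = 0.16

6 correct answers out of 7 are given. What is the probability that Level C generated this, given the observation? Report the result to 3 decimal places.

0.439

The responsibility of component k is π_k f_k(x) divided by Σ_j π_j f_j(x).
Component likelihoods at x = 6 correct answers out of 7:
  L_A = 3.38528e-06
  L_B = 0.130637
  L_C = 0.389059
Multiply by the mixture weights:
  π_A·L_A = 0.23 × 3.38528e-06 = 7.78614e-07
  π_B·L_B = 0.61 × 0.130637 = 0.0796884
  π_C·L_C = 0.16 × 0.389059 = 0.0622494
Denominator: 7.78614e-07 + 0.0796884 + 0.0622494 = 0.141939
P(Level C | the observation) ≈ 0.439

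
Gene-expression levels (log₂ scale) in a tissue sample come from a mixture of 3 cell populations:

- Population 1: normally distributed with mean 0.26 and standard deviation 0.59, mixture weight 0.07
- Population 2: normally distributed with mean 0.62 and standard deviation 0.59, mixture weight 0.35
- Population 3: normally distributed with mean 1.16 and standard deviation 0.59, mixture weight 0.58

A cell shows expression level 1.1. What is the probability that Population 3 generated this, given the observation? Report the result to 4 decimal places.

Apply Bayes' rule: the posterior for each component is proportional to its prior times its likelihood at x.
Evaluate each component's likelihood at the observed value:
  L_1 = 0.245414
  L_2 = 0.485661
  L_3 = 0.672686
Unnormalised posteriors:
  P(Z=1)·L_1 = 0.07 × 0.245414 = 0.017179
  P(Z=2)·L_2 = 0.35 × 0.485661 = 0.169981
  P(Z=3)·L_3 = 0.58 × 0.672686 = 0.390158
Normaliser: 0.017179 + 0.169981 + 0.390158 = 0.577318
P(Population 3 | the observation) = 0.390158 / 0.577318 ≈ 0.6758

0.6758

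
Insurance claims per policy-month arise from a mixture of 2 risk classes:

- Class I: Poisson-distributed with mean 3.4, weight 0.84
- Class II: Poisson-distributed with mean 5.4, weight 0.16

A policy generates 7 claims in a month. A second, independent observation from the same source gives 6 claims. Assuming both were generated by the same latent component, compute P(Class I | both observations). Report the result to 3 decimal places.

0.412

Posterior ∝ prior × likelihood, so P(k | x) ∝ π_k f_k(x); normalise over all components.
Since both observations come from the same component, the likelihood for component k is f_k(x₁)·f_k(x₂).
  p_I = [0.0347793] × [0.0716044] = 0.00249035
  p_II = [0.119987] × [0.155539] = 0.0186627
Multiply by the mixture weights:
  π_I·p_I = 0.84 × 0.00249035 = 0.00209189
  π_II·p_II = 0.16 × 0.0186627 = 0.00298604
Marginal: 0.00209189 + 0.00298604 = 0.00507793
P(Class I | x) ≈ 0.412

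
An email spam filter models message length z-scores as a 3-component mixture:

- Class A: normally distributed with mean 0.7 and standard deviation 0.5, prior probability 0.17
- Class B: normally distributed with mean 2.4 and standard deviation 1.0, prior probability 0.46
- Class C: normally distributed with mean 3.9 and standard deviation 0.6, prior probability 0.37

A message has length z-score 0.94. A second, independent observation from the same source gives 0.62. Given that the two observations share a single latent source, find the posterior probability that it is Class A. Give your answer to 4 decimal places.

0.9485

The responsibility of component k is π_k f_k(x) divided by Σ_j π_j f_j(x).
Since both observations come from the same component, the likelihood for component k is f_k(x₁)·f_k(x₂).
  L_A = [(1/(0.5·√(2π)))·exp(−(0.94−0.7)²/(2·0.5²)) = 0.797885·exp(-0.11520) = 0.711065] × [0.787737] = 0.560132
  L_B = [(1/(1.0·√(2π)))·exp(−(0.94−2.4)²/(2·1.0²)) = 0.398942·exp(-1.06580) = 0.137417] × [0.0818278] = 0.0112445
  L_C = [(1/(0.6·√(2π)))·exp(−(0.94−3.9)²/(2·0.6²)) = 0.664904·exp(-12.16889) = 3.45046e-06] × [2.15493e-07] = 7.43553e-13
Weight by the priors:
  π_A·L_A = 0.17 × 0.560132 = 0.0952224
  π_B·L_B = 0.46 × 0.0112445 = 0.00517247
  π_C·L_C = 0.37 × 7.43553e-13 = 2.75114e-13
Evidence: 0.0952224 + 0.00517247 + 2.75114e-13 = 0.100395
Responsibility of Class A: 0.0952224 / 0.100395 ≈ 0.9485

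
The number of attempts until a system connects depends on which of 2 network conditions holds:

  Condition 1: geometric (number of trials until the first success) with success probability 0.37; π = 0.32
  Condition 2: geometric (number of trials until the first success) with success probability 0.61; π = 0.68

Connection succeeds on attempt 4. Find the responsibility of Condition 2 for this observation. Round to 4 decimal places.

Posterior ∝ prior × likelihood, so P(k | x) ∝ π_k f_k(x); normalise over all components.
Evaluate each component's likelihood at the observed value:
  L_1 = 0.37·(1−0.37)^3 = 0.37·0.250047 = 0.0925174
  L_2 = 0.61·(1−0.61)^3 = 0.61·0.059319 = 0.0361846
Multiply by the mixture weights:
  π_1·L_1 = 0.32 × 0.0925174 = 0.0296056
  π_2·L_2 = 0.68 × 0.0361846 = 0.0246055
Denominator: 0.0296056 + 0.0246055 = 0.0542111
P(Condition 2 | x) = 0.0246055 / 0.0542111 ≈ 0.4539

0.4539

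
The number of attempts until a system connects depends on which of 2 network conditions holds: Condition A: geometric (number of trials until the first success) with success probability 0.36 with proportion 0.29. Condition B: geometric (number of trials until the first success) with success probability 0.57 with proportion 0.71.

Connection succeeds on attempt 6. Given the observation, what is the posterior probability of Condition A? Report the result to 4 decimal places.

0.6533

The responsibility of component k is π_k f_k(x) divided by Σ_j π_j f_j(x).
Component likelihoods at x = 6:
  L_A = 0.0386547
  L_B = 0.00837948
Weight by the priors:
  π_A·L_A = 0.29 × 0.0386547 = 0.0112099
  π_B·L_B = 0.71 × 0.00837948 = 0.00594943
Evidence: 0.0112099 + 0.00594943 = 0.0171593
So the posterior for Condition A is 0.0112099 / 0.0171593 ≈ 0.6533.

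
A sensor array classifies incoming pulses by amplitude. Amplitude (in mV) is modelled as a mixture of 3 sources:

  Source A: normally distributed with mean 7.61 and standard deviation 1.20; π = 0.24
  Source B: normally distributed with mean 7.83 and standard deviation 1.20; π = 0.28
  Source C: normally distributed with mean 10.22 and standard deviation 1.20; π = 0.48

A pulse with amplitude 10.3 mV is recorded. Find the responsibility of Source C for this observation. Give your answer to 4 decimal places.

0.9002

By Bayes' theorem, P(k | x) = w_k f_k(x) / Σ_j w_j f_j(x).
Component likelihoods at x = 10.3 mV:
  L_A = (1/(1.20·√(2π)))·exp(−(10.3−7.61)²/(2·1.20²)) = 0.332452·exp(-2.51253) = 0.0269494
  L_B = (1/(1.20·√(2π)))·exp(−(10.3−7.83)²/(2·1.20²)) = 0.332452·exp(-2.11837) = 0.0399699
  L_C = (1/(1.20·√(2π)))·exp(−(10.3−10.22)²/(2·1.20²)) = 0.332452·exp(-0.00222) = 0.331714
Prior × likelihood for each component:
  w_A·L_A = 0.24 × 0.0269494 = 0.00646785
  w_B·L_B = 0.28 × 0.0399699 = 0.0111916
  w_C·L_C = 0.48 × 0.331714 = 0.159223
Marginal: 0.00646785 + 0.0111916 + 0.159223 = 0.176882
Responsibility of Source C: 0.159223 / 0.176882 ≈ 0.9002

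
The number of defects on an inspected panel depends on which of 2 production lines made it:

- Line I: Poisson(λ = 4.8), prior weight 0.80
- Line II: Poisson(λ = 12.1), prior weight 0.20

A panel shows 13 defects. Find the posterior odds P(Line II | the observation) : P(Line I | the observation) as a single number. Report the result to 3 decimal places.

28.033

Posterior odds = (π_i f_i(x)) / (π_j f_j(x)); the normalising sum cancels.
Component likelihoods at x = 13 defects:
  p_I = e^(−4.8)·4.8^13/13! = 0.000948948
  p_II = e^(−12.1)·12.1^13/13! = 0.106406
Odds = (0.20/0.80) × (0.106406/0.000948948) = 0.25 × 112.131 ≈ 28.033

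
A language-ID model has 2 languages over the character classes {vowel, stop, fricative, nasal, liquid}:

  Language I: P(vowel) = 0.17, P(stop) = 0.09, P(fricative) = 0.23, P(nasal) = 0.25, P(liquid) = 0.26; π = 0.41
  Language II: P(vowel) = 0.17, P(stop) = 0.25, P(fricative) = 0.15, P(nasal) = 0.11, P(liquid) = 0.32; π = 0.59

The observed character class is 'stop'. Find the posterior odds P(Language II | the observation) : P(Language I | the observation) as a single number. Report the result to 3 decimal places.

Posterior odds = (π_i f_i(x)) / (π_j f_j(x)); the normalising sum cancels.
Component likelihoods at x = 'stop':
  p_I = 0.09
  p_II = 0.25
Posterior odds = (π_II·p_II) / (π_I·p_I) = (0.59·0.25) / (0.41·0.09) = 0.1475 / 0.0369 ≈ 3.997

3.997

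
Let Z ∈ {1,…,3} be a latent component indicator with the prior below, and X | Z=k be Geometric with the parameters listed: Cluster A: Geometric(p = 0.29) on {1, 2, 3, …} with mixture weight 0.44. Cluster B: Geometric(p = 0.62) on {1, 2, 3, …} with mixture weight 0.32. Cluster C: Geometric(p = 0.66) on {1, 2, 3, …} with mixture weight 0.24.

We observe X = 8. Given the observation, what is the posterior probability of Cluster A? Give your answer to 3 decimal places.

0.974

Apply Bayes' rule: the posterior for each component is proportional to its prior times its likelihood at x.
Geometric probabilities:
  L_A = 0.29·(1−0.29)^7 = 0.29·0.0909512 = 0.0263758
  L_B = 0.62·(1−0.62)^7 = 0.62·0.00114416 = 0.000709377
  L_C = 0.66·(1−0.66)^7 = 0.66·0.000525234 = 0.000346654
Prior × likelihood for each component:
  P(Z=A)·L_A = 0.44 × 0.0263758 = 0.0116054
  P(Z=B)·L_B = 0.32 × 0.000709377 = 0.000227001
  P(Z=C)·L_C = 0.24 × 0.000346654 = 8.3197e-05
Denominator: 0.0116054 + 0.000227001 + 8.3197e-05 = 0.0119156
Responsibility of Cluster A: 0.0116054 / 0.0119156 ≈ 0.974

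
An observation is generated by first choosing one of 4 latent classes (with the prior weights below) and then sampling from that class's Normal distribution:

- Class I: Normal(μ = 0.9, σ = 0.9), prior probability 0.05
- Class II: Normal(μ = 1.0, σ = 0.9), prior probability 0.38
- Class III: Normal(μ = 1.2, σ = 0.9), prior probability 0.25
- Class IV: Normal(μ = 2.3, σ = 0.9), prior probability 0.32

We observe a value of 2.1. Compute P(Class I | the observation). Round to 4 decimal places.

Posterior ∝ prior × likelihood, so P(k | x) ∝ w_k f_k(x); normalise over all components.
Component likelihoods at x = 2.1:
  p_I = (1/(0.9·√(2π)))·exp(−(2.1−0.9)²/(2·0.9²)) = 0.443269·exp(-0.88889) = 0.182233
  p_II = (1/(0.9·√(2π)))·exp(−(2.1−1.0)²/(2·0.9²)) = 0.443269·exp(-0.74691) = 0.210033
  p_III = (1/(0.9·√(2π)))·exp(−(2.1−1.2)²/(2·0.9²)) = 0.443269·exp(-0.50000) = 0.268856
  p_IV = (1/(0.9·√(2π)))·exp(−(2.1−2.3)²/(2·0.9²)) = 0.443269·exp(-0.02469) = 0.432458
Unnormalised posteriors:
  w_I·p_I = 0.05 × 0.182233 = 0.00911167
  w_II·p_II = 0.38 × 0.210033 = 0.0798125
  w_III·p_III = 0.25 × 0.268856 = 0.0672141
  w_IV·p_IV = 0.32 × 0.432458 = 0.138387
Normaliser: 0.00911167 + 0.0798125 + 0.0672141 + 0.138387 = 0.294525
So the posterior for Class I is 0.00911167 / 0.294525 ≈ 0.0309.

0.0309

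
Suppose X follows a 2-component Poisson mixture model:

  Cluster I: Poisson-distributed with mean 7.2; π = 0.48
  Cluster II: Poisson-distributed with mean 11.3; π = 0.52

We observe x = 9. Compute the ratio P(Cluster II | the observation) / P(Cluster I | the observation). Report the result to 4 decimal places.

1.0372

The posterior odds equal the prior odds times the likelihood ratio: (π_i/π_j)·(f_i(x)/f_j(x)).
Evaluate each component's likelihood at the observed value:
  p_I = e^(−7.2)·7.2^9/9! = 0.106982
  p_II = e^(−11.3)·11.3^9/9! = 0.102427
0.0532621 / 0.0513512 ≈ 1.0372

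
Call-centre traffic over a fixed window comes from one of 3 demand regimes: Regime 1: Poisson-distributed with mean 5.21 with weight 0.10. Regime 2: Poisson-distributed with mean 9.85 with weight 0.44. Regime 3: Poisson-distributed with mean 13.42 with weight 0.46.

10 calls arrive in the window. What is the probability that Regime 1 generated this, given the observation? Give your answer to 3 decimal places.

0.024

By Bayes' theorem, P(k | x) = π_k f_k(x) / Σ_j π_j f_j(x).
Component likelihoods at x = 10 calls:
  f_1 = e^(−5.21)·5.21^10/10! = 0.0221789
  f_2 = e^(−9.85)·9.85^10/10! = 0.124968
  f_3 = e^(−13.42)·13.42^10/10! = 0.0775408
Prior × likelihood for each component:
  π_1·f_1 = 0.10 × 0.0221789 = 0.00221789
  π_2·f_2 = 0.44 × 0.124968 = 0.0549859
  π_3·f_3 = 0.46 × 0.0775408 = 0.0356688
Sum: 0.00221789 + 0.0549859 + 0.0356688 = 0.0928725
Responsibility of Regime 1: 0.00221789 / 0.0928725 ≈ 0.024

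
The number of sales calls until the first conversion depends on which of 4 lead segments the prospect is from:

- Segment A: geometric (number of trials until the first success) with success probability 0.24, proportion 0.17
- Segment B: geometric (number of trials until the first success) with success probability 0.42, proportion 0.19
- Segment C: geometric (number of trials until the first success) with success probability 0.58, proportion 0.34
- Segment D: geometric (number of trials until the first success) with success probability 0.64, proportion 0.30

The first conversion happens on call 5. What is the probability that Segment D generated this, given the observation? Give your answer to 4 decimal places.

0.1008

Posterior ∝ prior × likelihood, so P(k | x) ∝ π_k f_k(x); normalise over all components.
Geometric probabilities:
  p_A = 0.0800692
  p_B = 0.0475293
  p_C = 0.0180478
  p_D = 0.0107495
Weight by the priors:
  π_A·p_A = 0.17 × 0.0800692 = 0.0136118
  π_B·p_B = 0.19 × 0.0475293 = 0.00903056
  π_C·p_C = 0.34 × 0.0180478 = 0.00613626
  π_D·p_D = 0.30 × 0.0107495 = 0.00322486
Sum: 0.0136118 + 0.00903056 + 0.00613626 + 0.00322486 = 0.0320035
P(Segment D | 5) = 0.00322486 / 0.0320035 ≈ 0.1008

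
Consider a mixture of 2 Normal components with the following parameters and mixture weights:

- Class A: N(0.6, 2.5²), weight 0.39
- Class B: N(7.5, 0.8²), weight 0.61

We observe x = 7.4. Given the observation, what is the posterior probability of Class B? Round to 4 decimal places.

0.9949

P(component k | x) = π_k·f_k(x) / marginal(x), where marginal(x) = Σ_j π_j·f_j(x).
Evaluate each component's likelihood at the observed value:
  p_A = (1/(2.5·√(2π)))·exp(−(7.4−0.6)²/(2·2.5²)) = 0.159577·exp(-3.69920) = 0.00394846
  p_B = (1/(0.8·√(2π)))·exp(−(7.4−7.5)²/(2·0.8²)) = 0.498678·exp(-0.00781) = 0.494797
Unnormalised posteriors:
  π_A·p_A = 0.39 × 0.00394846 = 0.0015399
  π_B·p_B = 0.61 × 0.494797 = 0.301826
Evidence: 0.0015399 + 0.301826 = 0.303366
So the posterior for Class B is 0.301826 / 0.303366 ≈ 0.9949.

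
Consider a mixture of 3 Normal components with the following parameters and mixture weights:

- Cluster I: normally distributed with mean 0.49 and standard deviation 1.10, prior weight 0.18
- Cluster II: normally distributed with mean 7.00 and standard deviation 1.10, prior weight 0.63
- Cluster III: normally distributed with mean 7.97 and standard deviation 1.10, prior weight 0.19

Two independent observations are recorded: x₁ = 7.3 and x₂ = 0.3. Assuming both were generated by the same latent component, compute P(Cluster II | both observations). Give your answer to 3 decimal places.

0.863

Posterior ∝ prior × likelihood, so P(k | x) ∝ π_k f_k(x); normalise over all components.
Since both observations come from the same component, the likelihood for component k is f_k(x₁)·f_k(x₂).
  L_I = [(1/(1.10·√(2π)))·exp(−(7.3−0.49)²/(2·1.10²)) = 0.362675·exp(-19.16368) = 1.72519e-09] × [0.357305] = 6.1642e-10
  L_II = [(1/(1.10·√(2π)))·exp(−(7.3−7.00)²/(2·1.10²)) = 0.362675·exp(-0.03719) = 0.349435] × [3.18812e-09] = 1.11404e-09
  L_III = [(1/(1.10·√(2π)))·exp(−(7.3−7.97)²/(2·1.10²)) = 0.362675·exp(-0.18550) = 0.301271] × [1.00474e-11] = 3.02698e-12
Unnormalised posteriors:
  π_I·L_I = 0.18 × 6.1642e-10 = 1.10956e-10
  π_II·L_II = 0.63 × 1.11404e-09 = 7.01844e-10
  π_III·L_III = 0.19 × 3.02698e-12 = 5.75126e-13
Sum: 1.10956e-10 + 7.01844e-10 + 5.75126e-13 = 8.13375e-10
So the posterior for Cluster II is 7.01844e-10 / 8.13375e-10 ≈ 0.863.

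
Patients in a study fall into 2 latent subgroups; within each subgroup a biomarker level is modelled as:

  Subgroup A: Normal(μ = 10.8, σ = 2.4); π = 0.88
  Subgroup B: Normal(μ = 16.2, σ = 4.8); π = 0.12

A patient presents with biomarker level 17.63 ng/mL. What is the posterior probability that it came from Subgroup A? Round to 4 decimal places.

P(component k | x) = P(Z=k)·f_k(x) / marginal(x), where marginal(x) = Σ_j P(Z=j)·f_j(x).
Evaluate each component's likelihood at the observed value:
  p_A = (1/(2.4·√(2π)))·exp(−(17.63−10.8)²/(2·2.4²)) = 0.166226·exp(-4.04938) = 0.00289784
  p_B = (1/(4.8·√(2π)))·exp(−(17.63−16.2)²/(2·4.8²)) = 0.083113·exp(-0.04438) = 0.0795053
Multiply by the mixture weights:
  P(Z=A)·p_A = 0.88 × 0.00289784 = 0.0025501
  P(Z=B)·p_B = 0.12 × 0.0795053 = 0.00954064
Evidence: 0.0025501 + 0.00954064 = 0.0120907
P(Subgroup A | the observation) ≈ 0.2109

0.2109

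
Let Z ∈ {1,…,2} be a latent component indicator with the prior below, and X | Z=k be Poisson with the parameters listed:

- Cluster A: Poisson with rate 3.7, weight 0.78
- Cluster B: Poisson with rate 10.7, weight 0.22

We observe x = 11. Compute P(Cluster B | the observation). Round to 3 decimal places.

The responsibility of component k is π_k f_k(x) divided by Σ_j π_j f_j(x).
Component likelihoods at x = 11:
  f_A = e^(−3.7)·3.7^11/11! = 0.00110198
  f_B = e^(−10.7)·10.7^11/11! = 0.118882
Prior × likelihood for each component:
  π_A·f_A = 0.78 × 0.00110198 = 0.000859544
  π_B·f_B = 0.22 × 0.118882 = 0.026154
Normaliser: 0.000859544 + 0.026154 = 0.0270135
P(Cluster B | 11) ≈ 0.968

0.968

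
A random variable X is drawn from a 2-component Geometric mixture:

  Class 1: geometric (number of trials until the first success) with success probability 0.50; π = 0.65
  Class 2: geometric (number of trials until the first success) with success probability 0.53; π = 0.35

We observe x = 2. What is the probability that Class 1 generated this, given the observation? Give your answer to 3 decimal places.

P(component k | x) = π_k·f_k(x) / marginal(x), where marginal(x) = Σ_j π_j·f_j(x).
Evaluate each component's likelihood at the observed value:
  L_1 = 0.50·(1−0.50)^1 = 0.50·0.5 = 0.25
  L_2 = 0.53·(1−0.53)^1 = 0.53·0.47 = 0.2491
Unnormalised posteriors:
  π_1·L_1 = 0.65 × 0.25 = 0.1625
  π_2·L_2 = 0.35 × 0.2491 = 0.087185
Normaliser: 0.1625 + 0.087185 = 0.249685
Responsibility of Class 1: 0.1625 / 0.249685 ≈ 0.651

0.651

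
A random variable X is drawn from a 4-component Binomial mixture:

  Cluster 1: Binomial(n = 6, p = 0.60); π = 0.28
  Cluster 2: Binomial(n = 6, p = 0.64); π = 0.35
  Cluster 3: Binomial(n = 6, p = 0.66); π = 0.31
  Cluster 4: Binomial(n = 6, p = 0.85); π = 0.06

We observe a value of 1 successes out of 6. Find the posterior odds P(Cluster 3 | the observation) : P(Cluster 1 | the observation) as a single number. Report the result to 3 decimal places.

Posterior odds = (w_i f_i(x)) / (w_j f_j(x)); the normalising sum cancels.
Component likelihoods at x = 1 successes out of 6:
  p_1 = C(6,1)·0.60^1·0.40^5 = 6·0.6·0.01024 = 0.036864
  p_2 = C(6,1)·0.64^1·0.36^5 = 6·0.64·0.00604662 = 0.023219
  p_3 = C(6,1)·0.66^1·0.34^5 = 6·0.66·0.00454354 = 0.0179924
  p_4 = C(6,1)·0.85^1·0.15^5 = 6·0.85·7.59375e-05 = 0.000387281
Odds = (0.31/0.28) × (0.0179924/0.036864) = 1.10714 × 0.488076 ≈ 0.540

0.540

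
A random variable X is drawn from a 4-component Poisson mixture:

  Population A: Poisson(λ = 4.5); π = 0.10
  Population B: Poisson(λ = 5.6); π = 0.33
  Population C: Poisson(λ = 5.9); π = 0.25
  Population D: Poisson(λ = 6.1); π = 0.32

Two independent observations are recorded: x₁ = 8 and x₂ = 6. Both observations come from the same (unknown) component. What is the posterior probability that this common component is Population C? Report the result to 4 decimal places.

Posterior ∝ prior × likelihood, so P(k | x) ∝ w_k f_k(x); normalise over all components.
Since both observations come from the same component, the likelihood for component k is f_k(x₁)·f_k(x₂).
  p_A = [e^(−4.5)·4.5^8/8! = 0.0463292] × [0.12812] = 0.0059357
  p_B = [e^(−5.6)·5.6^8/8! = 0.0887022] × [0.158397] = 0.0140502
  p_C = [e^(−5.9)·5.9^8/8! = 0.0997604] × [0.160488] = 0.0160103
  p_D = [e^(−6.1)·6.1^8/8! = 0.10664] × [0.160491] = 0.0171148
Multiply by the mixture weights:
  w_A·p_A = 0.10 × 0.0059357 = 0.00059357
  w_B·p_B = 0.33 × 0.0140502 = 0.00463655
  w_C·p_C = 0.25 × 0.0160103 = 0.00400258
  w_D·p_D = 0.32 × 0.0171148 = 0.00547674
Sum: 0.00059357 + 0.00463655 + 0.00400258 + 0.00547674 = 0.0147094
So the posterior for Population C is 0.00400258 / 0.0147094 ≈ 0.2721.

0.2721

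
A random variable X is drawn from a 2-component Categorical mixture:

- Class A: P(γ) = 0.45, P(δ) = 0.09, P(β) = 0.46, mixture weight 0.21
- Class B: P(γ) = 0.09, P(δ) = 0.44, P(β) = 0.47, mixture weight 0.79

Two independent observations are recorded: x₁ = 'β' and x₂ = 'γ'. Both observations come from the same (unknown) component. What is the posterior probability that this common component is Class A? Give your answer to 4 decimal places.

P(component k | x) = P(Z=k)·f_k(x) / marginal(x), where marginal(x) = Σ_j P(Z=j)·f_j(x).
Since both observations come from the same component, the likelihood for component k is f_k(x₁)·f_k(x₂).
  f_A = [P(β | comp) = 0.46] × [0.45] = 0.207
  f_B = [P(β | comp) = 0.47] × [0.09] = 0.0423
Prior × likelihood for each component:
  P(Z=A)·f_A = 0.21 × 0.207 = 0.04347
  P(Z=B)·f_B = 0.79 × 0.0423 = 0.033417
Marginal: 0.04347 + 0.033417 = 0.076887
Responsibility of Class A: 0.04347 / 0.076887 ≈ 0.5654

0.5654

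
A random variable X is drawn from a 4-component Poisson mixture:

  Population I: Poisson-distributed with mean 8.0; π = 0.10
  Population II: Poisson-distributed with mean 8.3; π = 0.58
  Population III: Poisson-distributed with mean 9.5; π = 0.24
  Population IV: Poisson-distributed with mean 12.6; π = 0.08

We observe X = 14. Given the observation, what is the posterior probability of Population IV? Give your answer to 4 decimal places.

0.2475

P(component k | x) = π_k·f_k(x) / marginal(x), where marginal(x) = Σ_j π_j·f_j(x).
Evaluate each component's likelihood at the observed value:
  L_I = 0.0169237
  L_II = 0.0209914
  L_III = 0.0418721
  L_IV = 0.0983261
Multiply by the mixture weights:
  π_I·L_I = 0.10 × 0.0169237 = 0.00169237
  π_II·L_II = 0.58 × 0.0209914 = 0.012175
  π_III·L_III = 0.24 × 0.0418721 = 0.0100493
  π_IV·L_IV = 0.08 × 0.0983261 = 0.00786609
Sum: 0.00169237 + 0.012175 + 0.0100493 + 0.00786609 = 0.0317828
Responsibility of Population IV: 0.00786609 / 0.0317828 ≈ 0.2475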